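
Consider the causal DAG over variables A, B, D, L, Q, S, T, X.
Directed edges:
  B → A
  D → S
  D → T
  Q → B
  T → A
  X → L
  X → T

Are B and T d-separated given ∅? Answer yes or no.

Bayes-Ball from B | ∅ reaches {A,Q}.
T ∉ reach(B|∅) ⇒ B ⊥ T | ∅.

Yes — B ⊥ T | ∅.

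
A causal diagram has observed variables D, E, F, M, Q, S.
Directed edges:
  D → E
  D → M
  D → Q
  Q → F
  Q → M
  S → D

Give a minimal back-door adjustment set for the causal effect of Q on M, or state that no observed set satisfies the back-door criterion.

desc(Q)\{Q}={F,M}; candidates ⊆ {D,E,S}.
size 0: {}; under {} Q still reaches {D,E,M,S} ∋ M.
{D}: Q⊥M given {D} in G with Q→· removed — back-door holds.

Q→M: minimal back-door set {D}.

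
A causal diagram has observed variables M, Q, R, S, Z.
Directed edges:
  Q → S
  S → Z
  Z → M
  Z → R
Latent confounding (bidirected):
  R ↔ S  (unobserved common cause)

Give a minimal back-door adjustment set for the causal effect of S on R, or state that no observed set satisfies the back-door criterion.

desc(S)\{S}={M,R,Z}; candidates ⊆ {Q}.
S↔R: latent back-door arc(s) into S.
size 0: {}; under {} S still reaches {Q,R} ∋ R.
size 1: {Q}; under {Q} S still reaches {R} ∋ R.
S↔R cannot be blocked by any observed set — no back-door set.

S→R: no observed back-door set.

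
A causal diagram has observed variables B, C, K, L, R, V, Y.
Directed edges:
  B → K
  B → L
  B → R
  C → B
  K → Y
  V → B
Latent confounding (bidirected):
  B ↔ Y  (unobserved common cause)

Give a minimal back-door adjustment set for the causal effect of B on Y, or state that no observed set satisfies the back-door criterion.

desc(B)\{B}={K,L,R,Y}; candidates ⊆ {C,V}.
B↔Y: latent back-door arc(s) into B.
size 0: {}; under {} B still reaches {C,V,Y} ∋ Y.
size 1: {C}, {V}; under {C} B still reaches {V,Y} ∋ Y.
size 2: {C,V}; under {C,V} B still reaches {Y} ∋ Y.
B↔Y cannot be blocked by any observed set — no back-door set.

B→Y: no observed back-door set.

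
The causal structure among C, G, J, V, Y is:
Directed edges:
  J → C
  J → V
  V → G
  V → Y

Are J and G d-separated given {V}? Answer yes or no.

Yes — J ⊥ G | {V}.

Bayes-Ball from J | {V} reaches {C}.
G ∉ reach(J|{V}) ⇒ J ⊥ G | {V}.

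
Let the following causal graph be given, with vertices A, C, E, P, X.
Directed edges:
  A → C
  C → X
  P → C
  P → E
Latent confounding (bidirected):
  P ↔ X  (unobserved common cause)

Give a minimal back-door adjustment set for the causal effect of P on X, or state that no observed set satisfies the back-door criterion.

desc(P)\{P}={C,E,X}; candidates ⊆ {A}.
P↔X: latent back-door arc(s) into P.
size 0: {}; under {} P still reaches {X} ∋ X.
size 1: {A}; under {A} P still reaches {X} ∋ X.
P↔X cannot be blocked by any observed set — no back-door set.

P→X: no observed back-door set.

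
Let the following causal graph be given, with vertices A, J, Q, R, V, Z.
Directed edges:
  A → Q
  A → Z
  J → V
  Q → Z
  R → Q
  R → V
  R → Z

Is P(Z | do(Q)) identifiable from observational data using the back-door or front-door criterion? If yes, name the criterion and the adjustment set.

desc(Q)\{Q}={Z}; candidates ⊆ {A,J,R,V}.
size 0: {}; under {} Q still reaches {A,R,V,Z} ∋ Z.
size 1: {A}, {J}, {R} …(+1); under {A} Q still reaches {R,V,Z} ∋ Z.
{A,R}: Q⊥Z given {A,R} in G with Q→· removed — back-door holds.
P(Z|do(Q)) = Σ_{A,R} P(Z|Q,A,R)·P(A,R).

P(Z|do(Q)): backdoor, adjust for {A, R}.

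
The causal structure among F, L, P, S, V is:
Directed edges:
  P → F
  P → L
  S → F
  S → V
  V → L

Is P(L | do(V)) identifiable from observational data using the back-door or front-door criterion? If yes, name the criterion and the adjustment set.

P(L|do(V)): backdoor, adjust for ∅.

desc(V)\{V}={L}; candidates ⊆ {F,P,S}.
∅: V⊥L given ∅ in G with V→· removed — back-door holds.
P(L|do(V)) = P(L|V) — no adjustment needed.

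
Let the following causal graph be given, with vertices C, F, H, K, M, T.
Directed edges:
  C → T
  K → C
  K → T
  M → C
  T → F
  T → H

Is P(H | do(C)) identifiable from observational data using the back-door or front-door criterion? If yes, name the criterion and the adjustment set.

desc(C)\{C}={F,H,T}; candidates ⊆ {K,M}.
size 0: {}; under {} C still reaches {F,H,K,M,T} ∋ H.
{K}: C⊥H given {K} in G with C→· removed — back-door holds.
P(H|do(C)) = Σ_{K} P(H|C,K)·P(K).

P(H|do(C)): backdoor, adjust for {K}.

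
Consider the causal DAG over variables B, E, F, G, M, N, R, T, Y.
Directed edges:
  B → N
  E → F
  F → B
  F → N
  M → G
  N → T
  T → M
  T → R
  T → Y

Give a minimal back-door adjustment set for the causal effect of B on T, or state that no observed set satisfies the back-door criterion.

B→T: minimal back-door set {F}.

desc(B)\{B}={G,M,N,R,T,Y}; candidates ⊆ {E,F}.
size 0: {}; under {} B still reaches {E,F,G,M,N,R,T,Y} ∋ T.
{F}: B⊥T given {F} in G with B→· removed — back-door holds.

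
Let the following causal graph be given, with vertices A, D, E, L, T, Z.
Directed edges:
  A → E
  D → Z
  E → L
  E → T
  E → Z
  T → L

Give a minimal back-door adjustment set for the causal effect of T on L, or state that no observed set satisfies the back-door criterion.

T→L: minimal back-door set {E}.

desc(T)\{T}={L}; candidates ⊆ {A,D,E,Z}.
size 0: {}; under {} T still reaches {A,E,L,Z} ∋ L.
{E}: T⊥L given {E} in G with T→· removed — back-door holds.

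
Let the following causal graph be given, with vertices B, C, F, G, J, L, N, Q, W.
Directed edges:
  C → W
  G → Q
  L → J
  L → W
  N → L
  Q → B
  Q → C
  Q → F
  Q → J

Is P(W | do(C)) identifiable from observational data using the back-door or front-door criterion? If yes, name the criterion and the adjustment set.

P(W|do(C)): backdoor, adjust for ∅.

desc(C)\{C}={W}; candidates ⊆ {B,F,G,J,L,N,Q}.
∅: C⊥W given ∅ in G with C→· removed — back-door holds.
P(W|do(C)) = P(W|C) — no adjustment needed.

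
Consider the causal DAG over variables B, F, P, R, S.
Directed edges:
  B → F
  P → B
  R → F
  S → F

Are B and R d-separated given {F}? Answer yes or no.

Bayes-Ball from B | {F} reaches {P,R,S}.
R ∈ reach(B|{F}) ⇒ B ⊥̸ R | {F}.

No — B and R are d-connected given {F}.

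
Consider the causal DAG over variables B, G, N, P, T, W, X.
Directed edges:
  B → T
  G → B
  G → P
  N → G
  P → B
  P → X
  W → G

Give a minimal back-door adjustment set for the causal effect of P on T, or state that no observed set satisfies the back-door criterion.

P→T: minimal back-door set {G}.

desc(P)\{P}={B,T,X}; candidates ⊆ {G,N,W}.
size 0: {}; under {} P still reaches {B,G,N,T,W} ∋ T.
{G}: P⊥T given {G} in G with P→· removed — back-door holds.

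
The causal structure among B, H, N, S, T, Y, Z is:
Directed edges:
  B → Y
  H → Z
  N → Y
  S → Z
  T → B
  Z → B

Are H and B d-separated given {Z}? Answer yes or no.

Yes — H ⊥ B | {Z}.

Bayes-Ball from H | {Z} reaches {S}.
B ∉ reach(H|{Z}) ⇒ H ⊥ B | {Z}.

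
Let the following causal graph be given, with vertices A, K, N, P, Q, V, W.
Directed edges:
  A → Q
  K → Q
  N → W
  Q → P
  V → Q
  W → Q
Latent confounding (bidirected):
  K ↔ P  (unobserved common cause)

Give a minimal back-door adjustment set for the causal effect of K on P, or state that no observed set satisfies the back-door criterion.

K→P: no observed back-door set.

desc(K)\{K}={P,Q}; candidates ⊆ {A,N,V,W}.
K↔P: latent back-door arc(s) into K.
size 0: {}; under {} K still reaches {P} ∋ P.
size 1: {A}, {N}, {V} …(+1); under {A} K still reaches {P} ∋ P.
size 2: {A,N}, {A,V}, {A,W} …(+3); under {A,N} K still reaches {P} ∋ P.
K↔P cannot be blocked by any observed set — no back-door set.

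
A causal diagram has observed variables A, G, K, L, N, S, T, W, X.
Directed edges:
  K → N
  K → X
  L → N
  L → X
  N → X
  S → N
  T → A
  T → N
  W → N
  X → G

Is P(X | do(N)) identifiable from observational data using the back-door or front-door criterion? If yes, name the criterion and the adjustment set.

P(X|do(N)): backdoor, adjust for {K, L}.

desc(N)\{N}={G,X}; candidates ⊆ {A,K,L,S,T,W}.
size 0: {}; under {} N still reaches {A,G,K,L,S,T,W,X} ∋ X.
size 1: {A}, {K}, {L} …(+3); under {A} N still reaches {G,K,L,S,T,W,X} ∋ X.
{K,L}: N⊥X given {K,L} in G with N→· removed — back-door holds.
P(X|do(N)) = Σ_{K,L} P(X|N,K,L)·P(K,L).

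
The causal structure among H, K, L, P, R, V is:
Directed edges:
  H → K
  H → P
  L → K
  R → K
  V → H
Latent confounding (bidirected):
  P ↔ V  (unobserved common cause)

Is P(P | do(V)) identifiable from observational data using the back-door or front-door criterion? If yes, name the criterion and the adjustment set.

P(P|do(V)): frontdoor, adjust for {H}.

desc(V)\{V}={H,K,P}; candidates ⊆ {L,R}.
V↔P: latent back-door arc(s) into V.
size 0: {}; under {} V still reaches {P} ∋ P.
size 1: {L}, {R}; under {L} V still reaches {P} ∋ P.
size 2: {L,R}; under {L,R} V still reaches {P} ∋ P.
V↔P cannot be blocked by any observed set — no back-door set.
{H}: (i) intercepts every directed V→P path; (ii) no back-door V→{H}; (iii) {V} blocks every back-door {H}→P. Front-door holds.
P(P|do(V)) = Σ_{H} P(H|V) Σ_{V'} P(P|H,V')P(V').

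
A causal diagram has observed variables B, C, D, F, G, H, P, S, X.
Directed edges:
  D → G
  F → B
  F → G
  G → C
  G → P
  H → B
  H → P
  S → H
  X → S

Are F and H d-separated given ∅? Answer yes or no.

Bayes-Ball from F | ∅ reaches {B,C,G,P}.
H ∉ reach(F|∅) ⇒ F ⊥ H | ∅.

Yes — F ⊥ H | ∅.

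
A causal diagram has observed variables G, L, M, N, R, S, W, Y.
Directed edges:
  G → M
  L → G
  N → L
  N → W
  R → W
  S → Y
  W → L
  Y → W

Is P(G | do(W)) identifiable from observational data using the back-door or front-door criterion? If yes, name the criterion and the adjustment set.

P(G|do(W)): backdoor, adjust for {N}.

desc(W)\{W}={G,L,M}; candidates ⊆ {N,R,S,Y}.
size 0: {}; under {} W still reaches {G,L,M,N,R,S,Y} ∋ G.
{N}: W⊥G given {N} in G with W→· removed — back-door holds.
P(G|do(W)) = Σ_{N} P(G|W,N)·P(N).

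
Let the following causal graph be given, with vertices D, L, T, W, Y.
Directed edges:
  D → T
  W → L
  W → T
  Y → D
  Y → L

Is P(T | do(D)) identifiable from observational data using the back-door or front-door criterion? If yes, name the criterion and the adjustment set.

P(T|do(D)): backdoor, adjust for ∅.

desc(D)\{D}={T}; candidates ⊆ {L,W,Y}.
∅: D⊥T given ∅ in G with D→· removed — back-door holds.
P(T|do(D)) = P(T|D) — no adjustment needed.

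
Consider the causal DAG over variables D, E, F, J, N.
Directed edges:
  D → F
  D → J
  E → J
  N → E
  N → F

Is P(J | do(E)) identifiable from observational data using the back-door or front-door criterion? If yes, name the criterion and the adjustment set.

P(J|do(E)): backdoor, adjust for ∅.

desc(E)\{E}={J}; candidates ⊆ {D,F,N}.
∅: E⊥J given ∅ in G with E→· removed — back-door holds.
P(J|do(E)) = P(J|E) — no adjustment needed.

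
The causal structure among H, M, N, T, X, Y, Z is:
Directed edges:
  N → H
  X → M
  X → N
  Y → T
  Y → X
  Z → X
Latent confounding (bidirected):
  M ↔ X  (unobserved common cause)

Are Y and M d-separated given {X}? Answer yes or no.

Bayes-Ball from Y | {X} reaches {M,T,Z}.
M ∈ reach(Y|{X}) ⇒ Y ⊥̸ M | {X}.

No — Y and M are d-connected given {X}.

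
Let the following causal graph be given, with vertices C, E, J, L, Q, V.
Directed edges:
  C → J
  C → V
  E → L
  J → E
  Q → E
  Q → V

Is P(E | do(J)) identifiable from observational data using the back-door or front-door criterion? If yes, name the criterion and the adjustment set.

P(E|do(J)): backdoor, adjust for ∅.

desc(J)\{J}={E,L}; candidates ⊆ {C,Q,V}.
∅: J⊥E given ∅ in G with J→· removed — back-door holds.
P(E|do(J)) = P(E|J) — no adjustment needed.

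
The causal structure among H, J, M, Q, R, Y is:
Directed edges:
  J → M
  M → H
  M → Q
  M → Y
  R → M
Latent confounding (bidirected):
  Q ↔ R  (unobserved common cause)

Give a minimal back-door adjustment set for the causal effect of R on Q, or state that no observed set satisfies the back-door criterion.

desc(R)\{R}={H,M,Q,Y}; candidates ⊆ {J}.
R↔Q: latent back-door arc(s) into R.
size 0: {}; under {} R still reaches {Q} ∋ Q.
size 1: {J}; under {J} R still reaches {Q} ∋ Q.
R↔Q cannot be blocked by any observed set — no back-door set.

R→Q: no observed back-door set.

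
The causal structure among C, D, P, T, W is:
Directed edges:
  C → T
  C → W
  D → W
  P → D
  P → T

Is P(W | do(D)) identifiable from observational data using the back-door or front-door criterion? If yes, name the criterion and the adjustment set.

P(W|do(D)): backdoor, adjust for ∅.

desc(D)\{D}={W}; candidates ⊆ {C,P,T}.
∅: D⊥W given ∅ in G with D→· removed — back-door holds.
P(W|do(D)) = P(W|D) — no adjustment needed.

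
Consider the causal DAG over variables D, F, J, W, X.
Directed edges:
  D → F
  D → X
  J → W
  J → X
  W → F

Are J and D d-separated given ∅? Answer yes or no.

Yes — J ⊥ D | ∅.

Bayes-Ball from J | ∅ reaches {F,W,X}.
D ∉ reach(J|∅) ⇒ J ⊥ D | ∅.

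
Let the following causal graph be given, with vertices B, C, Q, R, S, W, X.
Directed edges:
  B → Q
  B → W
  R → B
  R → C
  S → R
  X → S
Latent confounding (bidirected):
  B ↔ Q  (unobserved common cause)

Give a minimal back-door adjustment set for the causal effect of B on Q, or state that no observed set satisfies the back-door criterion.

B→Q: no observed back-door set.

desc(B)\{B}={Q,W}; candidates ⊆ {C,R,S,X}.
B↔Q: latent back-door arc(s) into B.
size 0: {}; under {} B still reaches {C,Q,R,S,X} ∋ Q.
size 1: {C}, {R}, {S} …(+1); under {C} B still reaches {Q,R,S,X} ∋ Q.
size 2: {C,R}, {C,S}, {C,X} …(+3); under {C,R} B still reaches {Q} ∋ Q.
B↔Q cannot be blocked by any observed set — no back-door set.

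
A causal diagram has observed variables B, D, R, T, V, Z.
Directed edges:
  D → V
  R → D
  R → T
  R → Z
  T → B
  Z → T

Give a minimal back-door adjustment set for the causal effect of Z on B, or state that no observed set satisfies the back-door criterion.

Z→B: minimal back-door set {R}.

desc(Z)\{Z}={B,T}; candidates ⊆ {D,R,V}.
size 0: {}; under {} Z still reaches {B,D,R,T,V} ∋ B.
{R}: Z⊥B given {R} in G with Z→· removed — back-door holds.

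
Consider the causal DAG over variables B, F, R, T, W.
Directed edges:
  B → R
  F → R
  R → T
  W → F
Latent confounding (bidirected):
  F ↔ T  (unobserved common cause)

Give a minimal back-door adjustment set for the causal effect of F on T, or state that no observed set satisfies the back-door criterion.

desc(F)\{F}={R,T}; candidates ⊆ {B,W}.
F↔T: latent back-door arc(s) into F.
size 0: {}; under {} F still reaches {T,W} ∋ T.
size 1: {B}, {W}; under {B} F still reaches {T,W} ∋ T.
size 2: {B,W}; under {B,W} F still reaches {T} ∋ T.
F↔T cannot be blocked by any observed set — no back-door set.

F→T: no observed back-door set.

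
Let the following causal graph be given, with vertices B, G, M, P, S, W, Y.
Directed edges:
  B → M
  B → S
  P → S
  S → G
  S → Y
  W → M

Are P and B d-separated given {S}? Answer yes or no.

Bayes-Ball from P | {S} reaches {B,M}.
B ∈ reach(P|{S}) ⇒ P ⊥̸ B | {S}.

No — P and B are d-connected given {S}.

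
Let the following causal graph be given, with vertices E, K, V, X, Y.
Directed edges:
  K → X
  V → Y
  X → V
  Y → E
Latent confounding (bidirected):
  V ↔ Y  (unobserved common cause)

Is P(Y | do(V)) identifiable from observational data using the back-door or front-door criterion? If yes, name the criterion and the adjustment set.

desc(V)\{V}={E,Y}; candidates ⊆ {K,X}.
V↔Y: latent back-door arc(s) into V.
size 0: {}; under {} V still reaches {E,K,X,Y} ∋ Y.
size 1: {K}, {X}; under {K} V still reaches {E,X,Y} ∋ Y.
size 2: {K,X}; under {K,X} V still reaches {E,Y} ∋ Y.
V↔Y cannot be blocked by any observed set — no back-door set.
No mediator lies on a directed V→…→Y path.
Neither criterion identifies P(Y|do(V)) in this graph.

P(Y|do(V)): not identifiable (no BD/FD set).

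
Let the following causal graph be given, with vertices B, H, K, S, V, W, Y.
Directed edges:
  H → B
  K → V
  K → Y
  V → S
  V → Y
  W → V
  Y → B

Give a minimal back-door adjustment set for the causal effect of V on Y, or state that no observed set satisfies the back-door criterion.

desc(V)\{V}={B,S,Y}; candidates ⊆ {H,K,W}.
size 0: {}; under {} V still reaches {B,K,W,Y} ∋ Y.
{K}: V⊥Y given {K} in G with V→· removed — back-door holds.

V→Y: minimal back-door set {K}.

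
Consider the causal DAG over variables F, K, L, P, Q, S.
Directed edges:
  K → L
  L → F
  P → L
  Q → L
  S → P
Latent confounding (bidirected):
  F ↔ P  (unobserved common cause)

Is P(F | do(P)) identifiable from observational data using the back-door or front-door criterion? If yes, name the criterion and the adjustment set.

P(F|do(P)): frontdoor, adjust for {L}.

desc(P)\{P}={F,L}; candidates ⊆ {K,Q,S}.
P↔F: latent back-door arc(s) into P.
size 0: {}; under {} P still reaches {F,S} ∋ F.
size 1: {K}, {Q}, {S}; under {K} P still reaches {F,S} ∋ F.
size 2: {K,Q}, {K,S}, {Q,S}; under {K,Q} P still reaches {F,S} ∋ F.
P↔F cannot be blocked by any observed set — no back-door set.
{L}: (i) intercepts every directed P→F path; (ii) no back-door P→{L}; (iii) {P} blocks every back-door {L}→F. Front-door holds.
P(F|do(P)) = Σ_{L} P(L|P) Σ_{P'} P(F|L,P')P(P').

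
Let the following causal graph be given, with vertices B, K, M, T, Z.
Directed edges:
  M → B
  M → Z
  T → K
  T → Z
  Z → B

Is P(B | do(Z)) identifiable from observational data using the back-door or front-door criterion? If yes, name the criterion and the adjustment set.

P(B|do(Z)): backdoor, adjust for {M}.

desc(Z)\{Z}={B}; candidates ⊆ {K,M,T}.
size 0: {}; under {} Z still reaches {B,K,M,T} ∋ B.
{M}: Z⊥B given {M} in G with Z→· removed — back-door holds.
P(B|do(Z)) = Σ_{M} P(B|Z,M)·P(M).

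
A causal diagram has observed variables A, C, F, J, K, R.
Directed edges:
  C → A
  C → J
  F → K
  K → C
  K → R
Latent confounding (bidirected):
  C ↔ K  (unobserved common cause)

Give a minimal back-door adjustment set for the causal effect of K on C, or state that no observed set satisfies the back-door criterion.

K→C: no observed back-door set.

desc(K)\{K}={A,C,J,R}; candidates ⊆ {F}.
K↔C: latent back-door arc(s) into K.
size 0: {}; under {} K still reaches {A,C,F,J} ∋ C.
size 1: {F}; under {F} K still reaches {A,C,J} ∋ C.
K↔C cannot be blocked by any observed set — no back-door set.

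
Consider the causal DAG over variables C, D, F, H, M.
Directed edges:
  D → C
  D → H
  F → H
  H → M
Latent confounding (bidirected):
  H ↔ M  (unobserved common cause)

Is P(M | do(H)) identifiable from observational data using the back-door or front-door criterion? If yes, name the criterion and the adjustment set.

P(M|do(H)): not identifiable (no BD/FD set).

desc(H)\{H}={M}; candidates ⊆ {C,D,F}.
H↔M: latent back-door arc(s) into H.
size 0: {}; under {} H still reaches {C,D,F,M} ∋ M.
size 1: {C}, {D}, {F}; under {C} H still reaches {D,F,M} ∋ M.
size 2: {C,D}, {C,F}, {D,F}; under {C,D} H still reaches {F,M} ∋ M.
H↔M cannot be blocked by any observed set — no back-door set.
No mediator lies on a directed H→…→M path.
Neither criterion identifies P(M|do(H)) in this graph.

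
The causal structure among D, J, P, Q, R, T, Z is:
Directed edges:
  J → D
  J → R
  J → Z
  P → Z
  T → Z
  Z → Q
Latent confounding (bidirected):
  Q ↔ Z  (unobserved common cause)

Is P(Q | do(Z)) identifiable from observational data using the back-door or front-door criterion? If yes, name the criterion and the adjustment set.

desc(Z)\{Z}={Q}; candidates ⊆ {D,J,P,R,T}.
Z↔Q: latent back-door arc(s) into Z.
size 0: {}; under {} Z still reaches {D,J,P,Q,R,T} ∋ Q.
size 1: {D}, {J}, {P} …(+2); under {D} Z still reaches {J,P,Q,R,T} ∋ Q.
size 2: {D,J}, {D,P}, {D,R} …(+7); under {D,J} Z still reaches {P,Q,T} ∋ Q.
Z↔Q cannot be blocked by any observed set — no back-door set.
No mediator lies on a directed Z→…→Q path.
Neither criterion identifies P(Q|do(Z)) in this graph.

P(Q|do(Z)): not identifiable (no BD/FD set).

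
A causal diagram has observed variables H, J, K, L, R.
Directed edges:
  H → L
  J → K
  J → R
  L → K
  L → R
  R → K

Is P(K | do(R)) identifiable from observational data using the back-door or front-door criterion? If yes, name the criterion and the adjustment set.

P(K|do(R)): backdoor, adjust for {J, L}.

desc(R)\{R}={K}; candidates ⊆ {H,J,L}.
size 0: {}; under {} R still reaches {H,J,K,L} ∋ K.
size 1: {H}, {J}, {L}; under {H} R still reaches {J,K,L} ∋ K.
{J,L}: R⊥K given {J,L} in G with R→· removed — back-door holds.
P(K|do(R)) = Σ_{J,L} P(K|R,J,L)·P(J,L).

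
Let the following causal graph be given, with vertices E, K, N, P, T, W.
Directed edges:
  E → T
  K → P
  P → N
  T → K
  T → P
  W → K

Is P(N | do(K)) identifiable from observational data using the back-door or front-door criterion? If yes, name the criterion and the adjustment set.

P(N|do(K)): backdoor, adjust for {T}.

desc(K)\{K}={N,P}; candidates ⊆ {E,T,W}.
size 0: {}; under {} K still reaches {E,N,P,T,W} ∋ N.
{T}: K⊥N given {T} in G with K→· removed — back-door holds.
P(N|do(K)) = Σ_{T} P(N|K,T)·P(T).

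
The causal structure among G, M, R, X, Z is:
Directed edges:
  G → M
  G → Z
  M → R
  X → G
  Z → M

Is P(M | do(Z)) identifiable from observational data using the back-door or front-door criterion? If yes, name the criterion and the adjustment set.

desc(Z)\{Z}={M,R}; candidates ⊆ {G,X}.
size 0: {}; under {} Z still reaches {G,M,R,X} ∋ M.
{G}: Z⊥M given {G} in G with Z→· removed — back-door holds.
P(M|do(Z)) = Σ_{G} P(M|Z,G)·P(G).

P(M|do(Z)): backdoor, adjust for {G}.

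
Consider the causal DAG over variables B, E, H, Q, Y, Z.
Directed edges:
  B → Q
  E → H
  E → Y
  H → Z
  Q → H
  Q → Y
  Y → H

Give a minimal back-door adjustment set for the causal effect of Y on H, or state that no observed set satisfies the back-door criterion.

desc(Y)\{Y}={H,Z}; candidates ⊆ {B,E,Q}.
size 0: {}; under {} Y still reaches {B,E,H,Q,Z} ∋ H.
size 1: {B}, {E}, {Q}; under {B} Y still reaches {E,H,Q,Z} ∋ H.
{E,Q}: Y⊥H given {E,Q} in G with Y→· removed — back-door holds.

Y→H: minimal back-door set {E, Q}.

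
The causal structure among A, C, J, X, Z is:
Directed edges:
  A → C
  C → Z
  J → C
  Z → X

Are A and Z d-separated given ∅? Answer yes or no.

Bayes-Ball from A | ∅ reaches {C,X,Z}.
Z ∈ reach(A|∅) ⇒ A ⊥̸ Z | ∅.

No — A and Z are d-connected given ∅.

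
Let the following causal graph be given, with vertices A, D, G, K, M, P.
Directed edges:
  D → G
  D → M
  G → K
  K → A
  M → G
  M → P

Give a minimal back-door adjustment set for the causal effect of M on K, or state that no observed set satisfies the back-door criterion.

desc(M)\{M}={A,G,K,P}; candidates ⊆ {D}.
size 0: {}; under {} M still reaches {A,D,G,K} ∋ K.
{D}: M⊥K given {D} in G with M→· removed — back-door holds.

M→K: minimal back-door set {D}.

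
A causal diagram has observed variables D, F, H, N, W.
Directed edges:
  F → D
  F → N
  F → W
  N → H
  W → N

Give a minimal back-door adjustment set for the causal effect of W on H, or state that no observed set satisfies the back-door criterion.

desc(W)\{W}={H,N}; candidates ⊆ {D,F}.
size 0: {}; under {} W still reaches {D,F,H,N} ∋ H.
{F}: W⊥H given {F} in G with W→· removed — back-door holds.

W→H: minimal back-door set {F}.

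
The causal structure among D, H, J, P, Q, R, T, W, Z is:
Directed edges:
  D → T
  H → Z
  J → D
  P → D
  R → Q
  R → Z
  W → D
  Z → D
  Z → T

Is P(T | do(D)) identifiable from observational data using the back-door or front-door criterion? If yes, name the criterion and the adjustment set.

desc(D)\{D}={T}; candidates ⊆ {H,J,P,Q,R,W,Z}.
size 0: {}; under {} D still reaches {H,J,P,Q,R,T,W,Z} ∋ T.
{Z}: D⊥T given {Z} in G with D→· removed — back-door holds.
P(T|do(D)) = Σ_{Z} P(T|D,Z)·P(Z).

P(T|do(D)): backdoor, adjust for {Z}.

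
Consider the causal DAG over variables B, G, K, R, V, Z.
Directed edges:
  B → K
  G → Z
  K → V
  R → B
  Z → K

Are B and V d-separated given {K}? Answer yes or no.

Yes — B ⊥ V | {K}.

Bayes-Ball from B | {K} reaches {G,R,Z}.
V ∉ reach(B|{K}) ⇒ B ⊥ V | {K}.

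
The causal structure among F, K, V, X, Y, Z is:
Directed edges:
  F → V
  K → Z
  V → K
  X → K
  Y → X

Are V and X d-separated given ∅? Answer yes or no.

Bayes-Ball from V | ∅ reaches {F,K,Z}.
X ∉ reach(V|∅) ⇒ V ⊥ X | ∅.

Yes — V ⊥ X | ∅.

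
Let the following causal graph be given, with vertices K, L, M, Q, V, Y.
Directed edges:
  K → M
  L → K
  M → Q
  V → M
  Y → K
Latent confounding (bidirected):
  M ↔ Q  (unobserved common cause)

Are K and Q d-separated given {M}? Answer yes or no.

Bayes-Ball from K | {M} reaches {L,Q,V,Y}.
Q ∈ reach(K|{M}) ⇒ K ⊥̸ Q | {M}.

No — K and Q are d-connected given {M}.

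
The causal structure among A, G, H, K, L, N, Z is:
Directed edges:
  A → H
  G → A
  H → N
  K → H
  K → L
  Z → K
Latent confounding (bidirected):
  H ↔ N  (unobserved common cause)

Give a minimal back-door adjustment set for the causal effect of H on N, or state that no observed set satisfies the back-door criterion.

H→N: no observed back-door set.

desc(H)\{H}={N}; candidates ⊆ {A,G,K,L,Z}.
H↔N: latent back-door arc(s) into H.
size 0: {}; under {} H still reaches {A,G,K,L,N,Z} ∋ N.
size 1: {A}, {G}, {K} …(+2); under {A} H still reaches {K,L,N,Z} ∋ N.
size 2: {A,G}, {A,K}, {A,L} …(+7); under {A,G} H still reaches {K,L,N,Z} ∋ N.
H↔N cannot be blocked by any observed set — no back-door set.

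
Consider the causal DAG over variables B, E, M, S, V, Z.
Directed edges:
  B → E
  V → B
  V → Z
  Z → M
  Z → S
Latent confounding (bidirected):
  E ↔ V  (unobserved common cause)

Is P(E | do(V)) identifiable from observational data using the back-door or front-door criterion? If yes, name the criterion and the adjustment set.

desc(V)\{V}={B,E,M,S,Z}; candidates ⊆ {—}.
V↔E: latent back-door arc(s) into V.
size 0: {}; under {} V still reaches {E} ∋ E.
V↔E cannot be blocked by any observed set — no back-door set.
{B}: (i) intercepts every directed V→E path; (ii) no back-door V→{B}; (iii) {V} blocks every back-door {B}→E. Front-door holds.
P(E|do(V)) = Σ_{B} P(B|V) Σ_{V'} P(E|B,V')P(V').

P(E|do(V)): frontdoor, adjust for {B}.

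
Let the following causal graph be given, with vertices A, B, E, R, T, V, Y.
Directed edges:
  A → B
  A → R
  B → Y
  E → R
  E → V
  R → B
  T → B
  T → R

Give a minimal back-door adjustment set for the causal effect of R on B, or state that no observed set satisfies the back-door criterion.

desc(R)\{R}={B,Y}; candidates ⊆ {A,E,T,V}.
size 0: {}; under {} R still reaches {A,B,E,T,V,Y} ∋ B.
size 1: {A}, {E}, {T} …(+1); under {A} R still reaches {B,E,T,V,Y} ∋ B.
{A,T}: R⊥B given {A,T} in G with R→· removed — back-door holds.

R→B: minimal back-door set {A, T}.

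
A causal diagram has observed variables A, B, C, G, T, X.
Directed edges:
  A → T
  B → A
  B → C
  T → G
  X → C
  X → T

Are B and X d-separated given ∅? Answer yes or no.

Yes — B ⊥ X | ∅.

Bayes-Ball from B | ∅ reaches {A,C,G,T}.
X ∉ reach(B|∅) ⇒ B ⊥ X | ∅.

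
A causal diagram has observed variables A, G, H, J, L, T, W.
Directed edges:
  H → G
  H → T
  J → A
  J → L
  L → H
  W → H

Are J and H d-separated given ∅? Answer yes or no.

No — J and H are d-connected given ∅.

Bayes-Ball from J | ∅ reaches {A,G,H,L,T}.
H ∈ reach(J|∅) ⇒ J ⊥̸ H | ∅.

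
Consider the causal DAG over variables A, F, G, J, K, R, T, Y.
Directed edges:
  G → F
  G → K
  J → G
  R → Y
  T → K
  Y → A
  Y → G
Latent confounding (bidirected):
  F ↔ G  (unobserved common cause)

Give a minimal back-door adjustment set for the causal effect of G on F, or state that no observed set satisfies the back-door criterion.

desc(G)\{G}={F,K}; candidates ⊆ {A,J,R,T,Y}.
G↔F: latent back-door arc(s) into G.
size 0: {}; under {} G still reaches {A,F,J,R,Y} ∋ F.
size 1: {A}, {J}, {R} …(+2); under {A} G still reaches {F,J,R,Y} ∋ F.
size 2: {A,J}, {A,R}, {A,T} …(+7); under {A,J} G still reaches {F,R,Y} ∋ F.
G↔F cannot be blocked by any observed set — no back-door set.

G→F: no observed back-door set.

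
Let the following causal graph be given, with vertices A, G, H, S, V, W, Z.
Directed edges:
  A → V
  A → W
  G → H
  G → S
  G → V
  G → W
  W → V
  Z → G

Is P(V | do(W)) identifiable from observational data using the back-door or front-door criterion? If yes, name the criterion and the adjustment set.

desc(W)\{W}={V}; candidates ⊆ {A,G,H,S,Z}.
size 0: {}; under {} W still reaches {A,G,H,S,V,Z} ∋ V.
size 1: {A}, {G}, {H} …(+2); under {A} W still reaches {G,H,S,V,Z} ∋ V.
{A,G}: W⊥V given {A,G} in G with W→· removed — back-door holds.
P(V|do(W)) = Σ_{A,G} P(V|W,A,G)·P(A,G).

P(V|do(W)): backdoor, adjust for {A, G}.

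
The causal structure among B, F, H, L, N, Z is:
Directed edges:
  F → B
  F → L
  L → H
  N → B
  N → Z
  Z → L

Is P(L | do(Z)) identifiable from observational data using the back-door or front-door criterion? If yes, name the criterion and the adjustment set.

desc(Z)\{Z}={H,L}; candidates ⊆ {B,F,N}.
∅: Z⊥L given ∅ in G with Z→· removed — back-door holds.
P(L|do(Z)) = P(L|Z) — no adjustment needed.

P(L|do(Z)): backdoor, adjust for ∅.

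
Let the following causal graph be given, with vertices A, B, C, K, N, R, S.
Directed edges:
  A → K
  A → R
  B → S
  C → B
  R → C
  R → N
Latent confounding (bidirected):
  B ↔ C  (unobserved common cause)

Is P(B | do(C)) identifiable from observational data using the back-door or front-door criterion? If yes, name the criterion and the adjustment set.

desc(C)\{C}={B,S}; candidates ⊆ {A,K,N,R}.
C↔B: latent back-door arc(s) into C.
size 0: {}; under {} C still reaches {A,B,K,N,R,S} ∋ B.
size 1: {A}, {K}, {N} …(+1); under {A} C still reaches {B,N,R,S} ∋ B.
size 2: {A,K}, {A,N}, {A,R} …(+3); under {A,K} C still reaches {B,N,R,S} ∋ B.
C↔B cannot be blocked by any observed set — no back-door set.
No mediator lies on a directed C→…→B path.
Neither criterion identifies P(B|do(C)) in this graph.

P(B|do(C)): not identifiable (no BD/FD set).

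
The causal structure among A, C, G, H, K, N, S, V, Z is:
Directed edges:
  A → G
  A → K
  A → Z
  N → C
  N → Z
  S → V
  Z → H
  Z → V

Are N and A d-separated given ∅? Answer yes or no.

Bayes-Ball from N | ∅ reaches {C,H,V,Z}.
A ∉ reach(N|∅) ⇒ N ⊥ A | ∅.

Yes — N ⊥ A | ∅.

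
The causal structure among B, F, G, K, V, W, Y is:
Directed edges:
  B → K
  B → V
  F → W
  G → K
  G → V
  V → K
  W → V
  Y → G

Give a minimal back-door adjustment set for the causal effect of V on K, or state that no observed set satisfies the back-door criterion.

V→K: minimal back-door set {B, G}.

desc(V)\{V}={K}; candidates ⊆ {B,F,G,W,Y}.
size 0: {}; under {} V still reaches {B,F,G,K,W,Y} ∋ K.
size 1: {B}, {F}, {G} …(+2); under {B} V still reaches {F,G,K,W,Y} ∋ K.
{B,G}: V⊥K given {B,G} in G with V→· removed — back-door holds.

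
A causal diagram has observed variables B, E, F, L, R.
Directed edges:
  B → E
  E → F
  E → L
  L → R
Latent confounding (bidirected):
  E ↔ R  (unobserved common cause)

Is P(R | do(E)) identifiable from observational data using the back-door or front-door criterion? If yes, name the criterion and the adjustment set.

desc(E)\{E}={F,L,R}; candidates ⊆ {B}.
E↔R: latent back-door arc(s) into E.
size 0: {}; under {} E still reaches {B,R} ∋ R.
size 1: {B}; under {B} E still reaches {R} ∋ R.
E↔R cannot be blocked by any observed set — no back-door set.
{L}: (i) intercepts every directed E→R path; (ii) no back-door E→{L}; (iii) {E} blocks every back-door {L}→R. Front-door holds.
P(R|do(E)) = Σ_{L} P(L|E) Σ_{E'} P(R|L,E')P(E').

P(R|do(E)): frontdoor, adjust for {L}.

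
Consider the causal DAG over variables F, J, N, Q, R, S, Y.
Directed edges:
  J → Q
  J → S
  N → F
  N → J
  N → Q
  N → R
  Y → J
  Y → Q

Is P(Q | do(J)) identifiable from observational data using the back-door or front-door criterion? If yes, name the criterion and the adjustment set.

P(Q|do(J)): backdoor, adjust for {N, Y}.

desc(J)\{J}={Q,S}; candidates ⊆ {F,N,R,Y}.
size 0: {}; under {} J still reaches {F,N,Q,R,Y} ∋ Q.
size 1: {F}, {N}, {R} …(+1); under {F} J still reaches {N,Q,R,Y} ∋ Q.
{N,Y}: J⊥Q given {N,Y} in G with J→· removed — back-door holds.
P(Q|do(J)) = Σ_{N,Y} P(Q|J,N,Y)·P(N,Y).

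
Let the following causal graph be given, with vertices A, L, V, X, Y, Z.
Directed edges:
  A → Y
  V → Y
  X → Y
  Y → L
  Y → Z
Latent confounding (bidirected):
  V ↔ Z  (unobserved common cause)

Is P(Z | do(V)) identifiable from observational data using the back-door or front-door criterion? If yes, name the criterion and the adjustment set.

P(Z|do(V)): frontdoor, adjust for {Y}.

desc(V)\{V}={L,Y,Z}; candidates ⊆ {A,X}.
V↔Z: latent back-door arc(s) into V.
size 0: {}; under {} V still reaches {Z} ∋ Z.
size 1: {A}, {X}; under {A} V still reaches {Z} ∋ Z.
size 2: {A,X}; under {A,X} V still reaches {Z} ∋ Z.
V↔Z cannot be blocked by any observed set — no back-door set.
{Y}: (i) intercepts every directed V→Z path; (ii) no back-door V→{Y}; (iii) {V} blocks every back-door {Y}→Z. Front-door holds.
P(Z|do(V)) = Σ_{Y} P(Y|V) Σ_{V'} P(Z|Y,V')P(V').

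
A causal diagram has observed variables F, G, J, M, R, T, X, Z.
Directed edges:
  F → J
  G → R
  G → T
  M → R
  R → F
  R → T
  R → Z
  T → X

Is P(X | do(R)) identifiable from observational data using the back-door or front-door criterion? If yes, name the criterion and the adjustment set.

P(X|do(R)): backdoor, adjust for {G}.

desc(R)\{R}={F,J,T,X,Z}; candidates ⊆ {G,M}.
size 0: {}; under {} R still reaches {G,M,T,X} ∋ X.
{G}: R⊥X given {G} in G with R→· removed — back-door holds.
P(X|do(R)) = Σ_{G} P(X|R,G)·P(G).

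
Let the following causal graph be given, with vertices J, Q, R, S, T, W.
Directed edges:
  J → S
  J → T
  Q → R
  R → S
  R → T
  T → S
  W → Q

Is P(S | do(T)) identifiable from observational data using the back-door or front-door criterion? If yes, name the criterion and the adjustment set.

P(S|do(T)): backdoor, adjust for {J, R}.

desc(T)\{T}={S}; candidates ⊆ {J,Q,R,W}.
size 0: {}; under {} T still reaches {J,Q,R,S,W} ∋ S.
size 1: {J}, {Q}, {R} …(+1); under {J} T still reaches {Q,R,S,W} ∋ S.
{J,R}: T⊥S given {J,R} in G with T→· removed — back-door holds.
P(S|do(T)) = Σ_{J,R} P(S|T,J,R)·P(J,R).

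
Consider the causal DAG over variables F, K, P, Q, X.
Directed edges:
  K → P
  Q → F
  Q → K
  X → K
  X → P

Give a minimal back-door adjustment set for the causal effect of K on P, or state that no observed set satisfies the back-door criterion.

desc(K)\{K}={P}; candidates ⊆ {F,Q,X}.
size 0: {}; under {} K still reaches {F,P,Q,X} ∋ P.
{X}: K⊥P given {X} in G with K→· removed — back-door holds.

K→P: minimal back-door set {X}.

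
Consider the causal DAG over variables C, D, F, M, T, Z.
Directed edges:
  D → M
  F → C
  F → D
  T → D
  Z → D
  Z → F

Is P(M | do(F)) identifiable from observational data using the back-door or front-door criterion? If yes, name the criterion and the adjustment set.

desc(F)\{F}={C,D,M}; candidates ⊆ {T,Z}.
size 0: {}; under {} F still reaches {D,M,Z} ∋ M.
{Z}: F⊥M given {Z} in G with F→· removed — back-door holds.
P(M|do(F)) = Σ_{Z} P(M|F,Z)·P(Z).

P(M|do(F)): backdoor, adjust for {Z}.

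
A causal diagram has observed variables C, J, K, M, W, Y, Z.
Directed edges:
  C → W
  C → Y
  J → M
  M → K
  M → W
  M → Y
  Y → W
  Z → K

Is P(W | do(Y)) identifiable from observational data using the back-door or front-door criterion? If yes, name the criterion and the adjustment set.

P(W|do(Y)): backdoor, adjust for {C, M}.

desc(Y)\{Y}={W}; candidates ⊆ {C,J,K,M,Z}.
size 0: {}; under {} Y still reaches {C,J,K,M,W} ∋ W.
size 1: {C}, {J}, {K} …(+2); under {C} Y still reaches {J,K,M,W} ∋ W.
{C,M}: Y⊥W given {C,M} in G with Y→· removed — back-door holds.
P(W|do(Y)) = Σ_{C,M} P(W|Y,C,M)·P(C,M).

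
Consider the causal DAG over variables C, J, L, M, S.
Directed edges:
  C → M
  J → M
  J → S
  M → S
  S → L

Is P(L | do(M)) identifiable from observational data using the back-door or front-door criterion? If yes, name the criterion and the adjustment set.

desc(M)\{M}={L,S}; candidates ⊆ {C,J}.
size 0: {}; under {} M still reaches {C,J,L,S} ∋ L.
{J}: M⊥L given {J} in G with M→· removed — back-door holds.
P(L|do(M)) = Σ_{J} P(L|M,J)·P(J).

P(L|do(M)): backdoor, adjust for {J}.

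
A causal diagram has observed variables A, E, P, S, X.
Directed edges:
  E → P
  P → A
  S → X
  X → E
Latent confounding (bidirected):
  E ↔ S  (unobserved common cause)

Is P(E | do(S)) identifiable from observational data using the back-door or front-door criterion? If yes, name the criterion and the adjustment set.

desc(S)\{S}={A,E,P,X}; candidates ⊆ {—}.
S↔E: latent back-door arc(s) into S.
size 0: {}; under {} S still reaches {A,E,P} ∋ E.
S↔E cannot be blocked by any observed set — no back-door set.
{X}: (i) intercepts every directed S→E path; (ii) no back-door S→{X}; (iii) {S} blocks every back-door {X}→E. Front-door holds.
P(E|do(S)) = Σ_{X} P(X|S) Σ_{S'} P(E|X,S')P(S').

P(E|do(S)): frontdoor, adjust for {X}.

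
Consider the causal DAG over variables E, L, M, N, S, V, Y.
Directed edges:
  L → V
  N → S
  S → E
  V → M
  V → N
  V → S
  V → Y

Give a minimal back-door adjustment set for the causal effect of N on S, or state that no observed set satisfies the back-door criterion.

desc(N)\{N}={E,S}; candidates ⊆ {L,M,V,Y}.
size 0: {}; under {} N still reaches {E,L,M,S,V,Y} ∋ S.
{V}: N⊥S given {V} in G with N→· removed — back-door holds.

N→S: minimal back-door set {V}.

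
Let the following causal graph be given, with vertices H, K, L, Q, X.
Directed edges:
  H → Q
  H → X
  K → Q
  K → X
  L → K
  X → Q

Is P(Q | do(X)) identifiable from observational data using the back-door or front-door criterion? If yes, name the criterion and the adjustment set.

desc(X)\{X}={Q}; candidates ⊆ {H,K,L}.
size 0: {}; under {} X still reaches {H,K,L,Q} ∋ Q.
size 1: {H}, {K}, {L}; under {H} X still reaches {K,L,Q} ∋ Q.
{H,K}: X⊥Q given {H,K} in G with X→· removed — back-door holds.
P(Q|do(X)) = Σ_{H,K} P(Q|X,H,K)·P(H,K).

P(Q|do(X)): backdoor, adjust for {H, K}.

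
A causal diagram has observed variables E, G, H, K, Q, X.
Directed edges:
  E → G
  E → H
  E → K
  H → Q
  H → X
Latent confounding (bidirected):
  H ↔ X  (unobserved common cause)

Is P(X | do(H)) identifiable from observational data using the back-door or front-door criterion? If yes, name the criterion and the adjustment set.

P(X|do(H)): not identifiable (no BD/FD set).

desc(H)\{H}={Q,X}; candidates ⊆ {E,G,K}.
H↔X: latent back-door arc(s) into H.
size 0: {}; under {} H still reaches {E,G,K,X} ∋ X.
size 1: {E}, {G}, {K}; under {E} H still reaches {X} ∋ X.
size 2: {E,G}, {E,K}, {G,K}; under {E,G} H still reaches {X} ∋ X.
H↔X cannot be blocked by any observed set — no back-door set.
No mediator lies on a directed H→…→X path.
Neither criterion identifies P(X|do(H)) in this graph.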